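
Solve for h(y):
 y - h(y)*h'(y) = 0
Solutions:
 h(y) = -sqrt(C1 + y^2)
 h(y) = sqrt(C1 + y^2)


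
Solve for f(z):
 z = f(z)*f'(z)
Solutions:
 f(z) = -sqrt(C1 + z^2)
 f(z) = sqrt(C1 + z^2)


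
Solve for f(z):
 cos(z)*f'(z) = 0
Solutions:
 f(z) = C1


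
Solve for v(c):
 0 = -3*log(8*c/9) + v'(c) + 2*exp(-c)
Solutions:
 v(c) = C1 + 3*c*log(c) + 3*c*(-2*log(3) - 1 + 3*log(2)) + 2*exp(-c)


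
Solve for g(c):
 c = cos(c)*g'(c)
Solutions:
 g(c) = C1 + Integral(c/cos(c), c)


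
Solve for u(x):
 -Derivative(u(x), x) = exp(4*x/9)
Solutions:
 u(x) = C1 - 9*exp(4*x/9)/4


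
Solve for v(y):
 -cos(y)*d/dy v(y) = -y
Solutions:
 v(y) = C1 + Integral(y/cos(y), y)


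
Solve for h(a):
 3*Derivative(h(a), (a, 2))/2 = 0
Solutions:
 h(a) = C1 + C2*a


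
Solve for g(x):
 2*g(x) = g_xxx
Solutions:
 g(x) = C3*exp(2^(1/3)*x) + (C1*sin(2^(1/3)*sqrt(3)*x/2) + C2*cos(2^(1/3)*sqrt(3)*x/2))*exp(-2^(1/3)*x/2)


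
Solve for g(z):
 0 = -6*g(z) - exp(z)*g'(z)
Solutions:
 g(z) = C1*exp(6*exp(-z))


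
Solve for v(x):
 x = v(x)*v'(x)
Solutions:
 v(x) = -sqrt(C1 + x^2)
 v(x) = sqrt(C1 + x^2)


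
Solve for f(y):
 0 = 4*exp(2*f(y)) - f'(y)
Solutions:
 f(y) = log(-sqrt(-1/(C1 + 4*y))) - log(2)/2
 f(y) = log(-1/(C1 + 4*y))/2 - log(2)/2


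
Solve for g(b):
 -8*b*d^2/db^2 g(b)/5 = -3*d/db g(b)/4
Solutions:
 g(b) = C1 + C2*b^(47/32)


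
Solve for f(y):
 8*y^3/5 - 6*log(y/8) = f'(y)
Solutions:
 f(y) = C1 + 2*y^4/5 - 6*y*log(y) + 6*y + y*log(262144)


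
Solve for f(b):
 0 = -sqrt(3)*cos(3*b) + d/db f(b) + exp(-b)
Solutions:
 f(b) = C1 + sqrt(3)*sin(3*b)/3 + exp(-b)


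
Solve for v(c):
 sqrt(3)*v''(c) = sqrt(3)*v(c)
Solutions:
 v(c) = C1*exp(-c) + C2*exp(c)


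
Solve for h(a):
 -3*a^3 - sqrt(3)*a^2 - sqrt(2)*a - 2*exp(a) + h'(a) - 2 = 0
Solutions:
 h(a) = C1 + 3*a^4/4 + sqrt(3)*a^3/3 + sqrt(2)*a^2/2 + 2*a + 2*exp(a)


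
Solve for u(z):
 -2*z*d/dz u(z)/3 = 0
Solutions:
 u(z) = C1


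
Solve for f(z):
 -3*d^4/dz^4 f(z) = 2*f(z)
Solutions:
 f(z) = (C1*sin(6^(3/4)*z/6) + C2*cos(6^(3/4)*z/6))*exp(-6^(3/4)*z/6) + (C3*sin(6^(3/4)*z/6) + C4*cos(6^(3/4)*z/6))*exp(6^(3/4)*z/6)


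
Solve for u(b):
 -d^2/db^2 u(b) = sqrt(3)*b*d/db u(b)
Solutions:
 u(b) = C1 + C2*erf(sqrt(2)*3^(1/4)*b/2)


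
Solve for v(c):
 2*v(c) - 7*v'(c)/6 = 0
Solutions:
 v(c) = C1*exp(12*c/7)


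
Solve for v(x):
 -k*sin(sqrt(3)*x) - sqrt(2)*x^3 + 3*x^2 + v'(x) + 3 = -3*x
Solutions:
 v(x) = C1 - sqrt(3)*k*cos(sqrt(3)*x)/3 + sqrt(2)*x^4/4 - x^3 - 3*x^2/2 - 3*x


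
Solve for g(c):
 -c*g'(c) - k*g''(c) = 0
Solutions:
 g(c) = C1 + C2*sqrt(k)*erf(sqrt(2)*c*sqrt(1/k)/2)


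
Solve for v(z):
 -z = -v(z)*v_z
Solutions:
 v(z) = -sqrt(C1 + z^2)
 v(z) = sqrt(C1 + z^2)


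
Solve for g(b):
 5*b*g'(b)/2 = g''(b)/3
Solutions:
 g(b) = C1 + C2*erfi(sqrt(15)*b/2)


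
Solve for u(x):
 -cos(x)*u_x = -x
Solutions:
 u(x) = C1 + Integral(x/cos(x), x)


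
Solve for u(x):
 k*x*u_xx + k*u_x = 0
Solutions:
 u(x) = C1 + C2*log(x)


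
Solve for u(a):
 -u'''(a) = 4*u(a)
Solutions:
 u(a) = C3*exp(-2^(2/3)*a) + (C1*sin(2^(2/3)*sqrt(3)*a/2) + C2*cos(2^(2/3)*sqrt(3)*a/2))*exp(2^(2/3)*a/2)


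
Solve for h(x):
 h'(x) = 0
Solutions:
 h(x) = C1


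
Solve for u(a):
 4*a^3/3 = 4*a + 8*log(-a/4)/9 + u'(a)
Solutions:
 u(a) = C1 + a^4/3 - 2*a^2 - 8*a*log(-a)/9 + 8*a*(1 + 2*log(2))/9


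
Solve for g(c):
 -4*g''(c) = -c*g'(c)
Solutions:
 g(c) = C1 + C2*erfi(sqrt(2)*c/4)


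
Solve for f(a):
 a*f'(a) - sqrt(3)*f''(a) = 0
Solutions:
 f(a) = C1 + C2*erfi(sqrt(2)*3^(3/4)*a/6)


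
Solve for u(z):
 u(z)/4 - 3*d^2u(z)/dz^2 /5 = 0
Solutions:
 u(z) = C1*exp(-sqrt(15)*z/6) + C2*exp(sqrt(15)*z/6)


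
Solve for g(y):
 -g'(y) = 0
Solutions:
 g(y) = C1


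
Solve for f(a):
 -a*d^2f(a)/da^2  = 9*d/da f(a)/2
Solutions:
 f(a) = C1 + C2/a^(7/2)


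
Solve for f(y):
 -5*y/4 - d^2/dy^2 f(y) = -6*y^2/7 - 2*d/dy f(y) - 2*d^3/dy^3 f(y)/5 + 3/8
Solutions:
 f(y) = C1 - y^3/7 + 11*y^2/112 + 16*y/35 + (C2*sin(sqrt(55)*y/4) + C3*cos(sqrt(55)*y/4))*exp(5*y/4)


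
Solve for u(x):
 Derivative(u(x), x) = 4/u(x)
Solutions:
 u(x) = -sqrt(C1 + 8*x)
 u(x) = sqrt(C1 + 8*x)


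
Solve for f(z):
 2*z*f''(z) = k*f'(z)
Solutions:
 f(z) = C1 + z^(re(k)/2 + 1)*(C2*sin(log(z)*Abs(im(k))/2) + C3*cos(log(z)*im(k)/2))


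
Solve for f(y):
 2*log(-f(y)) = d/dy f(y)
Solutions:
 -li(-f(y)) = C1 + 2*y


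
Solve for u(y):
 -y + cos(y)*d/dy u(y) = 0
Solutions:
 u(y) = C1 + Integral(y/cos(y), y)


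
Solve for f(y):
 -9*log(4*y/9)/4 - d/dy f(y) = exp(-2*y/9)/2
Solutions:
 f(y) = C1 - 9*y*log(y)/4 + 9*y*(-2*log(2) + 1 + 2*log(3))/4 + 9*exp(-2*y/9)/4


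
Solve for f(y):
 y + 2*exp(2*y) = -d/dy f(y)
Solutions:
 f(y) = C1 - y^2/2 - exp(2*y)


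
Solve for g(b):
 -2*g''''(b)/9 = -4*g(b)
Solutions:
 g(b) = C1*exp(-2^(1/4)*sqrt(3)*b) + C2*exp(2^(1/4)*sqrt(3)*b) + C3*sin(2^(1/4)*sqrt(3)*b) + C4*cos(2^(1/4)*sqrt(3)*b)


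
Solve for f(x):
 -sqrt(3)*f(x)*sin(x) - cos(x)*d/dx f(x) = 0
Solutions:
 f(x) = C1*cos(x)^(sqrt(3))


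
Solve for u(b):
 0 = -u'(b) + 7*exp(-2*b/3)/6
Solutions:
 u(b) = C1 - 7*exp(-2*b/3)/4


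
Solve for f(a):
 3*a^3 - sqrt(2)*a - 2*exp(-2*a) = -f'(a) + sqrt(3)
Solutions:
 f(a) = C1 - 3*a^4/4 + sqrt(2)*a^2/2 + sqrt(3)*a - exp(-2*a)


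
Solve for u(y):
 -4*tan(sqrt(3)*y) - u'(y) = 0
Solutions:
 u(y) = C1 + 4*sqrt(3)*log(cos(sqrt(3)*y))/3


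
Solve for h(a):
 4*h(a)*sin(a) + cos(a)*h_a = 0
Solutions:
 h(a) = C1*cos(a)^4


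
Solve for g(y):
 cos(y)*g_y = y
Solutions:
 g(y) = C1 + Integral(y/cos(y), y)


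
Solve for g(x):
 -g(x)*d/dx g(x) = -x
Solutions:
 g(x) = -sqrt(C1 + x^2)
 g(x) = sqrt(C1 + x^2)


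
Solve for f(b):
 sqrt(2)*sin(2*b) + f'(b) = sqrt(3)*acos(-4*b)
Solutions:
 f(b) = C1 + sqrt(3)*(b*acos(-4*b) + sqrt(1 - 16*b^2)/4) + sqrt(2)*cos(2*b)/2


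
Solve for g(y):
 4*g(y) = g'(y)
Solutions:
 g(y) = C1*exp(4*y)


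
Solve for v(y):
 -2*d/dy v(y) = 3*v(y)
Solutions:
 v(y) = C1*exp(-3*y/2)


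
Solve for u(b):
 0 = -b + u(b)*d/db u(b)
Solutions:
 u(b) = -sqrt(C1 + b^2)
 u(b) = sqrt(C1 + b^2)


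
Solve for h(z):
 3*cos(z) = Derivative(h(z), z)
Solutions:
 h(z) = C1 + 3*sin(z)


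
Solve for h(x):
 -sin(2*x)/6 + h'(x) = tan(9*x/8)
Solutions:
 h(x) = C1 - 8*log(cos(9*x/8))/9 - cos(2*x)/12


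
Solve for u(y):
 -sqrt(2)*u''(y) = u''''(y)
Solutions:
 u(y) = C1 + C2*y + C3*sin(2^(1/4)*y) + C4*cos(2^(1/4)*y)


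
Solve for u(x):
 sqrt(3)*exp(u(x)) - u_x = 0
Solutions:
 u(x) = log(-1/(C1 + sqrt(3)*x))


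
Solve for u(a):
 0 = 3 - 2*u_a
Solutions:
 u(a) = C1 + 3*a/2


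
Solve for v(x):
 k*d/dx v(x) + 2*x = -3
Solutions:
 v(x) = C1 - x^2/k - 3*x/k


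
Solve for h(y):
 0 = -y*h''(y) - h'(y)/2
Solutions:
 h(y) = C1 + C2*sqrt(y)


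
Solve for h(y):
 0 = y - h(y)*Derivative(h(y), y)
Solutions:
 h(y) = -sqrt(C1 + y^2)
 h(y) = sqrt(C1 + y^2)


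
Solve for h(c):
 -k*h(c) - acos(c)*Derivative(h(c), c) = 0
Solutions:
 h(c) = C1*exp(-k*Integral(1/acos(c), c))


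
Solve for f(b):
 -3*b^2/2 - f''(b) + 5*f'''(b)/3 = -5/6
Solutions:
 f(b) = C1 + C2*b + C3*exp(3*b/5) - b^4/8 - 5*b^3/6 - 15*b^2/4


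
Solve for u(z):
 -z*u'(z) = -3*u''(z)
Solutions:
 u(z) = C1 + C2*erfi(sqrt(6)*z/6)


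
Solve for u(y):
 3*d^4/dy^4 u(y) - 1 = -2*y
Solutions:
 u(y) = C1 + C2*y + C3*y^2 + C4*y^3 - y^5/180 + y^4/72


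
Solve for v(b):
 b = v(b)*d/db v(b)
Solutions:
 v(b) = -sqrt(C1 + b^2)
 v(b) = sqrt(C1 + b^2)


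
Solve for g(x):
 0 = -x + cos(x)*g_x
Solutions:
 g(x) = C1 + Integral(x/cos(x), x)


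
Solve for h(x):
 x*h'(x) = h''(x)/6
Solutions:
 h(x) = C1 + C2*erfi(sqrt(3)*x)


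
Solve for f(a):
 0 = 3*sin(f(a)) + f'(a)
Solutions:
 f(a) = -acos((-C1 - exp(6*a))/(C1 - exp(6*a))) + 2*pi
 f(a) = acos((-C1 - exp(6*a))/(C1 - exp(6*a)))


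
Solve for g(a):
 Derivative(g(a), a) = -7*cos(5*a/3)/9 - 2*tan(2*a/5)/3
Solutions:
 g(a) = C1 + 5*log(cos(2*a/5))/3 - 7*sin(5*a/3)/15


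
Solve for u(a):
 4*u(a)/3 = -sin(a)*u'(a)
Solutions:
 u(a) = C1*(cos(a) + 1)^(2/3)/(cos(a) - 1)^(2/3)


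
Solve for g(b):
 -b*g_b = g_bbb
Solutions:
 g(b) = C1 + Integral(C2*airyai(-b) + C3*airybi(-b), b)


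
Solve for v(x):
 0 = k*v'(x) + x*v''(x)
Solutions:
 v(x) = C1 + x^(1 - re(k))*(C2*sin(log(x)*Abs(im(k))) + C3*cos(log(x)*im(k)))


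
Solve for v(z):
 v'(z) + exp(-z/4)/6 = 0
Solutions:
 v(z) = C1 + 2*exp(-z/4)/3


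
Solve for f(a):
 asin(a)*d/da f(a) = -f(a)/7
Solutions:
 f(a) = C1*exp(-Integral(1/asin(a), a)/7)


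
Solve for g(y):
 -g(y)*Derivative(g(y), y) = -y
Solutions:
 g(y) = -sqrt(C1 + y^2)
 g(y) = sqrt(C1 + y^2)


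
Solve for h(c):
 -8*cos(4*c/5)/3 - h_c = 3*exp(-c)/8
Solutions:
 h(c) = C1 - 10*sin(4*c/5)/3 + 3*exp(-c)/8


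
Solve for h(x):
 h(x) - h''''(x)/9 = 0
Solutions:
 h(x) = C1*exp(-sqrt(3)*x) + C2*exp(sqrt(3)*x) + C3*sin(sqrt(3)*x) + C4*cos(sqrt(3)*x)


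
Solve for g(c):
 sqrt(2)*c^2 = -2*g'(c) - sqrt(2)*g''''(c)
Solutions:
 g(c) = C1 + C4*exp(-2^(1/6)*c) - sqrt(2)*c^3/6 + (C2*sin(2^(1/6)*sqrt(3)*c/2) + C3*cos(2^(1/6)*sqrt(3)*c/2))*exp(2^(1/6)*c/2)


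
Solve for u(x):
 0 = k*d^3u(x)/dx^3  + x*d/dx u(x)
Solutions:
 u(x) = C1 + Integral(C2*airyai(x*(-1/k)^(1/3)) + C3*airybi(x*(-1/k)^(1/3)), x)


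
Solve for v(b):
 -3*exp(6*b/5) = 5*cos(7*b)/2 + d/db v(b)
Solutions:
 v(b) = C1 - 5*exp(6*b/5)/2 - 5*sin(7*b)/14


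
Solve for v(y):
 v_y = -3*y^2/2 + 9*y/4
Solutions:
 v(y) = C1 - y^3/2 + 9*y^2/8


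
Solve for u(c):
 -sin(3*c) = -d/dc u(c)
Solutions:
 u(c) = C1 - cos(3*c)/3


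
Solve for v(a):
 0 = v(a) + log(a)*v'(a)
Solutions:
 v(a) = C1*exp(-li(a))


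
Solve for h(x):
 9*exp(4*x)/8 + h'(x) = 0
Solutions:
 h(x) = C1 - 9*exp(4*x)/32


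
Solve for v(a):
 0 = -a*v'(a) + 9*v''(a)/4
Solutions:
 v(a) = C1 + C2*erfi(sqrt(2)*a/3)


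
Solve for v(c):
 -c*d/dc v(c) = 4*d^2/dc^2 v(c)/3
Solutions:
 v(c) = C1 + C2*erf(sqrt(6)*c/4)


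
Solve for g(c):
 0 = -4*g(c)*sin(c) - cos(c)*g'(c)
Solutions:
 g(c) = C1*cos(c)^4


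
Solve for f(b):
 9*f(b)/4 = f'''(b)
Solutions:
 f(b) = C3*exp(2^(1/3)*3^(2/3)*b/2) + (C1*sin(3*2^(1/3)*3^(1/6)*b/4) + C2*cos(3*2^(1/3)*3^(1/6)*b/4))*exp(-2^(1/3)*3^(2/3)*b/4)


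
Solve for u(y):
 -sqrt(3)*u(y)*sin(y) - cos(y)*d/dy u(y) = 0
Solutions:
 u(y) = C1*cos(y)^(sqrt(3))


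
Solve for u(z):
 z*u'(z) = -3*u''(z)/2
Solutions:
 u(z) = C1 + C2*erf(sqrt(3)*z/3)


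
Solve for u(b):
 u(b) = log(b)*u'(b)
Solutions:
 u(b) = C1*exp(li(b))


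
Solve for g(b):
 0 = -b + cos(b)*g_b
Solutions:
 g(b) = C1 + Integral(b/cos(b), b)


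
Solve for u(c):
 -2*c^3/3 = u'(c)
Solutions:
 u(c) = C1 - c^4/6


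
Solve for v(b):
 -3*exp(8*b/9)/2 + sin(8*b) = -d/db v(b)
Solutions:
 v(b) = C1 + 27*exp(8*b/9)/16 + cos(8*b)/8


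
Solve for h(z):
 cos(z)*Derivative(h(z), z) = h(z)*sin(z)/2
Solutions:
 h(z) = C1/sqrt(cos(z))


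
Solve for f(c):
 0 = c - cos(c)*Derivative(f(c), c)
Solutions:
 f(c) = C1 + Integral(c/cos(c), c)


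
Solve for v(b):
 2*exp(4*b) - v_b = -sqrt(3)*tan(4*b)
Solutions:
 v(b) = C1 + exp(4*b)/2 - sqrt(3)*log(cos(4*b))/4


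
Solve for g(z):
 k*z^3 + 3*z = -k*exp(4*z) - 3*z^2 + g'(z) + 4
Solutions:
 g(z) = C1 + k*z^4/4 + k*exp(4*z)/4 + z^3 + 3*z^2/2 - 4*z


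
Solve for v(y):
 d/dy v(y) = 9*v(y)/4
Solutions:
 v(y) = C1*exp(9*y/4)


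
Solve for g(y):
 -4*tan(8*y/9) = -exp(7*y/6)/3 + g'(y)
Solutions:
 g(y) = C1 + 2*exp(7*y/6)/7 + 9*log(cos(8*y/9))/2


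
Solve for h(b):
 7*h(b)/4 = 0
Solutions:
 h(b) = 0


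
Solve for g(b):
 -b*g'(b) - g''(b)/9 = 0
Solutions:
 g(b) = C1 + C2*erf(3*sqrt(2)*b/2)


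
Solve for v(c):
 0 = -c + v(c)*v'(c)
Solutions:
 v(c) = -sqrt(C1 + c^2)
 v(c) = sqrt(C1 + c^2)


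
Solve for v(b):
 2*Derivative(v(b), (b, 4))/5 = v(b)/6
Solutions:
 v(b) = C1*exp(-sqrt(2)*3^(3/4)*5^(1/4)*b/6) + C2*exp(sqrt(2)*3^(3/4)*5^(1/4)*b/6) + C3*sin(sqrt(2)*3^(3/4)*5^(1/4)*b/6) + C4*cos(sqrt(2)*3^(3/4)*5^(1/4)*b/6)


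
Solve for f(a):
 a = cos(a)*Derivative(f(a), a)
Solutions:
 f(a) = C1 + Integral(a/cos(a), a)


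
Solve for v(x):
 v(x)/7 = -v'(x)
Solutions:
 v(x) = C1*exp(-x/7)


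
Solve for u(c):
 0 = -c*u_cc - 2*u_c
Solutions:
 u(c) = C1 + C2/c


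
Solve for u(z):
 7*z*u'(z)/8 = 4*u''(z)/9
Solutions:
 u(z) = C1 + C2*erfi(3*sqrt(7)*z/8)


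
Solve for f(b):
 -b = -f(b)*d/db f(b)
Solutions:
 f(b) = -sqrt(C1 + b^2)
 f(b) = sqrt(C1 + b^2)


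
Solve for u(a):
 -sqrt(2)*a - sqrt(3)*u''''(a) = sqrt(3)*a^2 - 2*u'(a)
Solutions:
 u(a) = C1 + C4*exp(2^(1/3)*3^(5/6)*a/3) + sqrt(3)*a^3/6 + sqrt(2)*a^2/4 + (C2*sin(6^(1/3)*a/2) + C3*cos(6^(1/3)*a/2))*exp(-2^(1/3)*3^(5/6)*a/6)


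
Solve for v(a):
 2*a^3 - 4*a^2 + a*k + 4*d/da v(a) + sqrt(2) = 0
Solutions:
 v(a) = C1 - a^4/8 + a^3/3 - a^2*k/8 - sqrt(2)*a/4


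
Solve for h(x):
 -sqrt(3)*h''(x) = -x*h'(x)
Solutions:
 h(x) = C1 + C2*erfi(sqrt(2)*3^(3/4)*x/6)


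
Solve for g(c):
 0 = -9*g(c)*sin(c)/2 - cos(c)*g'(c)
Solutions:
 g(c) = C1*cos(c)^(9/2)


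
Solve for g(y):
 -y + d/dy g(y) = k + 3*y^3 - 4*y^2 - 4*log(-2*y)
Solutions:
 g(y) = C1 + 3*y^4/4 - 4*y^3/3 + y^2/2 + y*(k - 4*log(2) + 4) - 4*y*log(-y)


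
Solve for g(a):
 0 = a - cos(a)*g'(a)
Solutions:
 g(a) = C1 + Integral(a/cos(a), a)


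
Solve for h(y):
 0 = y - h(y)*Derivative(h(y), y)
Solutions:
 h(y) = -sqrt(C1 + y^2)
 h(y) = sqrt(C1 + y^2)


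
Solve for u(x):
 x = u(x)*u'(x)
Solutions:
 u(x) = -sqrt(C1 + x^2)
 u(x) = sqrt(C1 + x^2)


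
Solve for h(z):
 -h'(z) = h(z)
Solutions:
 h(z) = C1*exp(-z)


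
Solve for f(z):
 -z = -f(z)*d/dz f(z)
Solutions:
 f(z) = -sqrt(C1 + z^2)
 f(z) = sqrt(C1 + z^2)


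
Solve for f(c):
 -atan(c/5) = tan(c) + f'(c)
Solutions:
 f(c) = C1 - c*atan(c/5) + 5*log(c^2 + 25)/2 + log(cos(c))


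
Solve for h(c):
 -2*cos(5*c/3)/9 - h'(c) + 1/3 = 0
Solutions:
 h(c) = C1 + c/3 - 2*sin(5*c/3)/15


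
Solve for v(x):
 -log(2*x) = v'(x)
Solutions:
 v(x) = C1 - x*log(x) - x*log(2) + x


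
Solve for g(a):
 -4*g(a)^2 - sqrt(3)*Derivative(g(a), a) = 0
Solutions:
 g(a) = 3/(C1 + 4*sqrt(3)*a)


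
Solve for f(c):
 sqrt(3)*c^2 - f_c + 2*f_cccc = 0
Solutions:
 f(c) = C1 + C4*exp(2^(2/3)*c/2) + sqrt(3)*c^3/3 + (C2*sin(2^(2/3)*sqrt(3)*c/4) + C3*cos(2^(2/3)*sqrt(3)*c/4))*exp(-2^(2/3)*c/4)


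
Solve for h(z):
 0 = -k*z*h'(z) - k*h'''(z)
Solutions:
 h(z) = C1 + Integral(C2*airyai(-z) + C3*airybi(-z), z)


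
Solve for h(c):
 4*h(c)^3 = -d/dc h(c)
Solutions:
 h(c) = -sqrt(2)*sqrt(-1/(C1 - 4*c))/2
 h(c) = sqrt(2)*sqrt(-1/(C1 - 4*c))/2


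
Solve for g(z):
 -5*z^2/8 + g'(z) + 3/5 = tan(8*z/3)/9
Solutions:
 g(z) = C1 + 5*z^3/24 - 3*z/5 - log(cos(8*z/3))/24


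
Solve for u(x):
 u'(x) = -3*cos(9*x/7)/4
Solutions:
 u(x) = C1 - 7*sin(9*x/7)/12


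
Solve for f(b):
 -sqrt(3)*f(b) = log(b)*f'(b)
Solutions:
 f(b) = C1*exp(-sqrt(3)*li(b))


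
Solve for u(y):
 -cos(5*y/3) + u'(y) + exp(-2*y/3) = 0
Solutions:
 u(y) = C1 + 3*sin(5*y/3)/5 + 3*exp(-2*y/3)/2


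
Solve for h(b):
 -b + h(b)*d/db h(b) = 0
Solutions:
 h(b) = -sqrt(C1 + b^2)
 h(b) = sqrt(C1 + b^2)


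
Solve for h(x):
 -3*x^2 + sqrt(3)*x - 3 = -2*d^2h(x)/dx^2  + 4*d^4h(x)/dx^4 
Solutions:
 h(x) = C1 + C2*x + C3*exp(-sqrt(2)*x/2) + C4*exp(sqrt(2)*x/2) + x^4/8 - sqrt(3)*x^3/12 + 15*x^2/4


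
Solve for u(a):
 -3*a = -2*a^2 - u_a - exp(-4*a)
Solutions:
 u(a) = C1 - 2*a^3/3 + 3*a^2/2 + exp(-4*a)/4


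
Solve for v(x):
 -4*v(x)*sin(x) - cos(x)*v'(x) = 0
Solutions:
 v(x) = C1*cos(x)^4


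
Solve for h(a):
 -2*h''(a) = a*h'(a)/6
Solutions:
 h(a) = C1 + C2*erf(sqrt(6)*a/12)


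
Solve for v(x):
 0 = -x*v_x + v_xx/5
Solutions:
 v(x) = C1 + C2*erfi(sqrt(10)*x/2)


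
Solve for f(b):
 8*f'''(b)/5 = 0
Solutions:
 f(b) = C1 + C2*b + C3*b^2


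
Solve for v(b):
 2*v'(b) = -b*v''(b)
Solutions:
 v(b) = C1 + C2/b


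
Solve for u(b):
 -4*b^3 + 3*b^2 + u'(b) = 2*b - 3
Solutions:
 u(b) = C1 + b^4 - b^3 + b^2 - 3*b


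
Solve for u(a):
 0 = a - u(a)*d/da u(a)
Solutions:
 u(a) = -sqrt(C1 + a^2)
 u(a) = sqrt(C1 + a^2)


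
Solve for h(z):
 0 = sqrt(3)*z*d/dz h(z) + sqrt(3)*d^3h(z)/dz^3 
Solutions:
 h(z) = C1 + Integral(C2*airyai(-z) + C3*airybi(-z), z)


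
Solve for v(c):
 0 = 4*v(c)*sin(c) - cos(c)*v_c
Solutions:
 v(c) = C1/cos(c)^4


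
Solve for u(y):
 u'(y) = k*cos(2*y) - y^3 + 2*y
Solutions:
 u(y) = C1 + k*sin(2*y)/2 - y^4/4 + y^2


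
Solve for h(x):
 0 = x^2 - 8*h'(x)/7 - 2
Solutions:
 h(x) = C1 + 7*x^3/24 - 7*x/4


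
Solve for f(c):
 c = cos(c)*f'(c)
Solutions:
 f(c) = C1 + Integral(c/cos(c), c)


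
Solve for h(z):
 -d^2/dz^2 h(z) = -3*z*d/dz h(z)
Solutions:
 h(z) = C1 + C2*erfi(sqrt(6)*z/2)


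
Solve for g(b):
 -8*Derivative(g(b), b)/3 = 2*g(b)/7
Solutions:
 g(b) = C1*exp(-3*b/28)


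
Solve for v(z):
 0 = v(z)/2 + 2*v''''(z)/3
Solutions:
 v(z) = (C1*sin(3^(1/4)*z/2) + C2*cos(3^(1/4)*z/2))*exp(-3^(1/4)*z/2) + (C3*sin(3^(1/4)*z/2) + C4*cos(3^(1/4)*z/2))*exp(3^(1/4)*z/2)


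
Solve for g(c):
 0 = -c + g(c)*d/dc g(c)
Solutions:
 g(c) = -sqrt(C1 + c^2)
 g(c) = sqrt(C1 + c^2)


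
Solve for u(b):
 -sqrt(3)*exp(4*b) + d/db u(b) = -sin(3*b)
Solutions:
 u(b) = C1 + sqrt(3)*exp(4*b)/4 + cos(3*b)/3


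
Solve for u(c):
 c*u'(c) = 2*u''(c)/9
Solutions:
 u(c) = C1 + C2*erfi(3*c/2)


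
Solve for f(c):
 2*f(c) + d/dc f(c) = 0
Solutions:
 f(c) = C1*exp(-2*c)


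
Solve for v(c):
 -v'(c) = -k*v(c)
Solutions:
 v(c) = C1*exp(c*k)


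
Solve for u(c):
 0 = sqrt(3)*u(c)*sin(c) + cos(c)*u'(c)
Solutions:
 u(c) = C1*cos(c)^(sqrt(3))


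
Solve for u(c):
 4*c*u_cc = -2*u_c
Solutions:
 u(c) = C1 + C2*sqrt(c)


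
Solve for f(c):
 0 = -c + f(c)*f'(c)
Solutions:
 f(c) = -sqrt(C1 + c^2)
 f(c) = sqrt(C1 + c^2)


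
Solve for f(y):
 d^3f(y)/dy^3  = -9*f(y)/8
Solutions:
 f(y) = C3*exp(-3^(2/3)*y/2) + (C1*sin(3*3^(1/6)*y/4) + C2*cos(3*3^(1/6)*y/4))*exp(3^(2/3)*y/4)


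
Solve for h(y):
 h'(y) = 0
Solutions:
 h(y) = C1


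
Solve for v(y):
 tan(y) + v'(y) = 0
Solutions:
 v(y) = C1 + log(cos(y))


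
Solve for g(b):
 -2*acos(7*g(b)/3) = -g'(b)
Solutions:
 Integral(1/acos(7*_y/3), (_y, g(b))) = C1 + 2*b


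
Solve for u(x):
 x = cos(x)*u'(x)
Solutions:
 u(x) = C1 + Integral(x/cos(x), x)


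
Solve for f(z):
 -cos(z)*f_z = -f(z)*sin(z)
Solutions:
 f(z) = C1/cos(z)


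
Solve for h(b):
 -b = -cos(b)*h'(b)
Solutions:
 h(b) = C1 + Integral(b/cos(b), b)


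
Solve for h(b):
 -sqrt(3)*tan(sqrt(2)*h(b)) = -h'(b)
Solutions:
 h(b) = sqrt(2)*(pi - asin(C1*exp(sqrt(6)*b)))/2
 h(b) = sqrt(2)*asin(C1*exp(sqrt(6)*b))/2


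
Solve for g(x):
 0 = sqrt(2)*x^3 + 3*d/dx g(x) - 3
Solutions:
 g(x) = C1 - sqrt(2)*x^4/12 + x


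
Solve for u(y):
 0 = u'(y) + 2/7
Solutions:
 u(y) = C1 - 2*y/7


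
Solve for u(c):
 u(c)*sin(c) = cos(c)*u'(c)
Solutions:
 u(c) = C1/cos(c)


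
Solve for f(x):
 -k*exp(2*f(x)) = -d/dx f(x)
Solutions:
 f(x) = log(-sqrt(-1/(C1 + k*x))) - log(2)/2
 f(x) = log(-1/(C1 + k*x))/2 - log(2)/2


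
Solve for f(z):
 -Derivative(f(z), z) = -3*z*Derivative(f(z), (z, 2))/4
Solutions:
 f(z) = C1 + C2*z^(7/3)


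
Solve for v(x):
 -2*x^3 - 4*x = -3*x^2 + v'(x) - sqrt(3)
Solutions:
 v(x) = C1 - x^4/2 + x^3 - 2*x^2 + sqrt(3)*x


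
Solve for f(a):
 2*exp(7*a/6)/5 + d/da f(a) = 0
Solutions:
 f(a) = C1 - 12*exp(7*a/6)/35


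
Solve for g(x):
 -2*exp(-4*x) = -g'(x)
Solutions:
 g(x) = C1 - exp(-4*x)/2


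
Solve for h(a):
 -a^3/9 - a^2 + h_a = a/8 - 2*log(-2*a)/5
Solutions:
 h(a) = C1 + a^4/36 + a^3/3 + a^2/16 - 2*a*log(-a)/5 + 2*a*(1 - log(2))/5


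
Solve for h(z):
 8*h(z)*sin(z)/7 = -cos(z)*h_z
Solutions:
 h(z) = C1*cos(z)^(8/7)


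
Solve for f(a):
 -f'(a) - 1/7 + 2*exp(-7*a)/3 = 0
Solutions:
 f(a) = C1 - a/7 - 2*exp(-7*a)/21


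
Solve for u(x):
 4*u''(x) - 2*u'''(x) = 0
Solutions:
 u(x) = C1 + C2*x + C3*exp(2*x)


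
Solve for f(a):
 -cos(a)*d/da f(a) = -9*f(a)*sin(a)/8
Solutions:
 f(a) = C1/cos(a)^(9/8)


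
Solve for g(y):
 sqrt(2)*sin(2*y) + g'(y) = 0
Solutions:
 g(y) = C1 + sqrt(2)*cos(2*y)/2


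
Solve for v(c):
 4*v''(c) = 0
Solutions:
 v(c) = C1 + C2*c


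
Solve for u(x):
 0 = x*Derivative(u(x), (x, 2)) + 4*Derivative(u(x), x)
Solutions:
 u(x) = C1 + C2/x^3


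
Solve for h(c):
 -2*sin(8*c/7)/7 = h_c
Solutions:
 h(c) = C1 + cos(8*c/7)/4


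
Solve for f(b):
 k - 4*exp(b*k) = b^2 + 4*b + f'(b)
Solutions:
 f(b) = C1 - b^3/3 - 2*b^2 + b*k - 4*exp(b*k)/k


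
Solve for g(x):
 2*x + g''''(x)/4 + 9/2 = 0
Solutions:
 g(x) = C1 + C2*x + C3*x^2 + C4*x^3 - x^5/15 - 3*x^4/4


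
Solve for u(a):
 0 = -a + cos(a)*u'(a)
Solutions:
 u(a) = C1 + Integral(a/cos(a), a)


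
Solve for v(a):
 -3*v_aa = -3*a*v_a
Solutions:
 v(a) = C1 + C2*erfi(sqrt(2)*a/2)


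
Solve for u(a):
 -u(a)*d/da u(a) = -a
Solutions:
 u(a) = -sqrt(C1 + a^2)
 u(a) = sqrt(C1 + a^2)


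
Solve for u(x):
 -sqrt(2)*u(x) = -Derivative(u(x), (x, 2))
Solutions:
 u(x) = C1*exp(-2^(1/4)*x) + C2*exp(2^(1/4)*x)


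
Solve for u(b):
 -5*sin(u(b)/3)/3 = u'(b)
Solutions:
 5*b/3 + 3*log(cos(u(b)/3) - 1)/2 - 3*log(cos(u(b)/3) + 1)/2 = C1


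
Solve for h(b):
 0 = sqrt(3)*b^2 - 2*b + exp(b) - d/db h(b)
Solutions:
 h(b) = C1 + sqrt(3)*b^3/3 - b^2 + exp(b)


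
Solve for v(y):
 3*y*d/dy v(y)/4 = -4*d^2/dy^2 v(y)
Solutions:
 v(y) = C1 + C2*erf(sqrt(6)*y/8)


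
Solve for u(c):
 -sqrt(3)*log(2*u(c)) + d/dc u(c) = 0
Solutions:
 -sqrt(3)*Integral(1/(log(_y) + log(2)), (_y, u(c)))/3 = C1 - c


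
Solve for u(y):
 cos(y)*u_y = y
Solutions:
 u(y) = C1 + Integral(y/cos(y), y)


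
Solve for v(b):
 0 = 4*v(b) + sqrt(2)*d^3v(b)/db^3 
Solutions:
 v(b) = C3*exp(-sqrt(2)*b) + (C1*sin(sqrt(6)*b/2) + C2*cos(sqrt(6)*b/2))*exp(sqrt(2)*b/2)


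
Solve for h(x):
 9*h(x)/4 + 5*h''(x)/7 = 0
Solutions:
 h(x) = C1*sin(3*sqrt(35)*x/10) + C2*cos(3*sqrt(35)*x/10)


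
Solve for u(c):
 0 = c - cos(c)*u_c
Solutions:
 u(c) = C1 + Integral(c/cos(c), c)


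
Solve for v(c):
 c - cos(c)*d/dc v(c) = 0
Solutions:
 v(c) = C1 + Integral(c/cos(c), c)


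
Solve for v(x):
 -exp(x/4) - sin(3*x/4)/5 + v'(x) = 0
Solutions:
 v(x) = C1 + 4*exp(x/4) - 4*cos(3*x/4)/15


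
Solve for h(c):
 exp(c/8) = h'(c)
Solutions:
 h(c) = C1 + 8*exp(c/8)


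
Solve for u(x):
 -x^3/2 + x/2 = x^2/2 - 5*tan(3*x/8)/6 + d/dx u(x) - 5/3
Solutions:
 u(x) = C1 - x^4/8 - x^3/6 + x^2/4 + 5*x/3 - 20*log(cos(3*x/8))/9


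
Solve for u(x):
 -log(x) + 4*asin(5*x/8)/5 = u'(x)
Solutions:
 u(x) = C1 - x*log(x) + 4*x*asin(5*x/8)/5 + x + 4*sqrt(64 - 25*x^2)/25


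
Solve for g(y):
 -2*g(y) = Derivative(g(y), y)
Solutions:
 g(y) = C1*exp(-2*y)


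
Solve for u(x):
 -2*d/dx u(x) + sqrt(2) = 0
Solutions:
 u(x) = C1 + sqrt(2)*x/2


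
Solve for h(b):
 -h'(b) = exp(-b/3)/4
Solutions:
 h(b) = C1 + 3*exp(-b/3)/4


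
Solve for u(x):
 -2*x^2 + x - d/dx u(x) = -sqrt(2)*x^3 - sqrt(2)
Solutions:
 u(x) = C1 + sqrt(2)*x^4/4 - 2*x^3/3 + x^2/2 + sqrt(2)*x


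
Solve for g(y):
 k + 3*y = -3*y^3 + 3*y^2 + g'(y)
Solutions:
 g(y) = C1 + k*y + 3*y^4/4 - y^3 + 3*y^2/2


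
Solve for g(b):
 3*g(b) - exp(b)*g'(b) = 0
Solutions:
 g(b) = C1*exp(-3*exp(-b))


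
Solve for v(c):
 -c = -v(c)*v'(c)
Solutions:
 v(c) = -sqrt(C1 + c^2)
 v(c) = sqrt(C1 + c^2)


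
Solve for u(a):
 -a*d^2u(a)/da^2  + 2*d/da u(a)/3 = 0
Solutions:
 u(a) = C1 + C2*a^(5/3)


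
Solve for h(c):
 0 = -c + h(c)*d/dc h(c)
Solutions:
 h(c) = -sqrt(C1 + c^2)
 h(c) = sqrt(C1 + c^2)


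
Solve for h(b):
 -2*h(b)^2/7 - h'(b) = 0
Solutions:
 h(b) = 7/(C1 + 2*b)


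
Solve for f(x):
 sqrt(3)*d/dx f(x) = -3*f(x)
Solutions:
 f(x) = C1*exp(-sqrt(3)*x)


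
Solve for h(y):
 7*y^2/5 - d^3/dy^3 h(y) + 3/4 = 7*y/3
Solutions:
 h(y) = C1 + C2*y + C3*y^2 + 7*y^5/300 - 7*y^4/72 + y^3/8


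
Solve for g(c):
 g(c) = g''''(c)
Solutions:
 g(c) = C1*exp(-c) + C2*exp(c) + C3*sin(c) + C4*cos(c)


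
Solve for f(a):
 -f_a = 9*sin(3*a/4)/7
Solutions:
 f(a) = C1 + 12*cos(3*a/4)/7


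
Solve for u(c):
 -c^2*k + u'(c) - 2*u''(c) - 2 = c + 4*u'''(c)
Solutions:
 u(c) = C1 + C2*exp(c*(-1 + sqrt(5))/4) + C3*exp(-c*(1 + sqrt(5))/4) + c^3*k/3 + 2*c^2*k + c^2/2 + 16*c*k + 4*c


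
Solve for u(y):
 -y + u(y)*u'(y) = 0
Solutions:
 u(y) = -sqrt(C1 + y^2)
 u(y) = sqrt(C1 + y^2)


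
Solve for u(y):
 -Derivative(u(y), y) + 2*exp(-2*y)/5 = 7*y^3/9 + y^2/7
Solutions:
 u(y) = C1 - 7*y^4/36 - y^3/21 - exp(-2*y)/5


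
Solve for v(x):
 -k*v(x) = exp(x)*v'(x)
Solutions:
 v(x) = C1*exp(k*exp(-x))


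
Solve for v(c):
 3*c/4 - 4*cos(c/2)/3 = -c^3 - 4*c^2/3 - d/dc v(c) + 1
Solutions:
 v(c) = C1 - c^4/4 - 4*c^3/9 - 3*c^2/8 + c + 8*sin(c/2)/3


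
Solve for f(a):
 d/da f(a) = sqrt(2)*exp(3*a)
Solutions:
 f(a) = C1 + sqrt(2)*exp(3*a)/3


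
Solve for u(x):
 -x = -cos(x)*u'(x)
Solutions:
 u(x) = C1 + Integral(x/cos(x), x)


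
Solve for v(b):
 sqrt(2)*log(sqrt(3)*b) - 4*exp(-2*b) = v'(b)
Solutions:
 v(b) = C1 + sqrt(2)*b*log(b) + sqrt(2)*b*(-1 + log(3)/2) + 2*exp(-2*b)


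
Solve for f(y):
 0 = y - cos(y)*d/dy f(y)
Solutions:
 f(y) = C1 + Integral(y/cos(y), y)


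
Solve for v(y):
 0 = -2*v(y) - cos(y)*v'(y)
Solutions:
 v(y) = C1*(sin(y) - 1)/(sin(y) + 1)


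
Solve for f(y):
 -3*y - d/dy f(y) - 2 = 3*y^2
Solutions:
 f(y) = C1 - y^3 - 3*y^2/2 - 2*y


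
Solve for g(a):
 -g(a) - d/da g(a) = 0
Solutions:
 g(a) = C1*exp(-a)


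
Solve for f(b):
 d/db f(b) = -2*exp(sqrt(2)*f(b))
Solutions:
 f(b) = sqrt(2)*(2*log(1/(C1 + 2*b)) - log(2))/4


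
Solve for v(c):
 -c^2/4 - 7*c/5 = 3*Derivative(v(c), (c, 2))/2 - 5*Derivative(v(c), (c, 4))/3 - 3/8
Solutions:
 v(c) = C1 + C2*c + C3*exp(-3*sqrt(10)*c/10) + C4*exp(3*sqrt(10)*c/10) - c^4/72 - 7*c^3/45 - 13*c^2/216


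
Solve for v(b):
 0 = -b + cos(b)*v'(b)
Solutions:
 v(b) = C1 + Integral(b/cos(b), b)


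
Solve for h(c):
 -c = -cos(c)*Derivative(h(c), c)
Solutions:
 h(c) = C1 + Integral(c/cos(c), c)


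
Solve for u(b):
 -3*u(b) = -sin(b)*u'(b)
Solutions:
 u(b) = C1*(cos(b) - 1)^(3/2)/(cos(b) + 1)^(3/2)


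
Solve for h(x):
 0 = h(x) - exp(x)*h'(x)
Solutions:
 h(x) = C1*exp(-exp(-x))


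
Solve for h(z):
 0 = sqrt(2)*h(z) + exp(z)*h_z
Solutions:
 h(z) = C1*exp(sqrt(2)*exp(-z))


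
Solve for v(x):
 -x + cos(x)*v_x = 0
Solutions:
 v(x) = C1 + Integral(x/cos(x), x)


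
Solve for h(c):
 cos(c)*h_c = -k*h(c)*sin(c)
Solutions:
 h(c) = C1*exp(k*log(cos(c)))


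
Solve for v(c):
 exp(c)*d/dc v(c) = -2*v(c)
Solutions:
 v(c) = C1*exp(2*exp(-c))


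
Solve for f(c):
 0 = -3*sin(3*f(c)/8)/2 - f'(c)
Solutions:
 3*c/2 + 4*log(cos(3*f(c)/8) - 1)/3 - 4*log(cos(3*f(c)/8) + 1)/3 = C1


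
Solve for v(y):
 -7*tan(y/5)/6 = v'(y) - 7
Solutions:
 v(y) = C1 + 7*y + 35*log(cos(y/5))/6


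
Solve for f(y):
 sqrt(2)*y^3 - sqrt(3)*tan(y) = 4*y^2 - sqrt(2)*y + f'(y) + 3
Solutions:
 f(y) = C1 + sqrt(2)*y^4/4 - 4*y^3/3 + sqrt(2)*y^2/2 - 3*y + sqrt(3)*log(cos(y))


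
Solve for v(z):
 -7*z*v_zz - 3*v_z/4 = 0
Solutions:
 v(z) = C1 + C2*z^(25/28)


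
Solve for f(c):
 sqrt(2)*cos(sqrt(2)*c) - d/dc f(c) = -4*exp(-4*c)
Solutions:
 f(c) = C1 + sin(sqrt(2)*c) - exp(-4*c)


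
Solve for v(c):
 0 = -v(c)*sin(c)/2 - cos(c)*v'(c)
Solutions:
 v(c) = C1*sqrt(cos(c))


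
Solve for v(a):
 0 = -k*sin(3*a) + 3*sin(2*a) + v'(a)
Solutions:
 v(a) = C1 - k*cos(3*a)/3 + 3*cos(2*a)/2


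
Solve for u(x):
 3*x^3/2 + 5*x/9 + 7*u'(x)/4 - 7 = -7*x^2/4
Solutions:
 u(x) = C1 - 3*x^4/14 - x^3/3 - 10*x^2/63 + 4*x


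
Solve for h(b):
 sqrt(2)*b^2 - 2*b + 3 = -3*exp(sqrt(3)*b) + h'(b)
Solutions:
 h(b) = C1 + sqrt(2)*b^3/3 - b^2 + 3*b + sqrt(3)*exp(sqrt(3)*b)


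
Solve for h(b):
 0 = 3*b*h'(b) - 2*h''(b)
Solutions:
 h(b) = C1 + C2*erfi(sqrt(3)*b/2)


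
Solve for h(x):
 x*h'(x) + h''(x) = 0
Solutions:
 h(x) = C1 + C2*erf(sqrt(2)*x/2)


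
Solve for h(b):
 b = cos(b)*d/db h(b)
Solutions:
 h(b) = C1 + Integral(b/cos(b), b)


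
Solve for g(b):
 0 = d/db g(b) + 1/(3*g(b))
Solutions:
 g(b) = -sqrt(C1 - 6*b)/3
 g(b) = sqrt(C1 - 6*b)/3


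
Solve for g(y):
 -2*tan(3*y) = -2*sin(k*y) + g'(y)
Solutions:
 g(y) = C1 + 2*Piecewise((-cos(k*y)/k, Ne(k, 0)), (0, True)) + 2*log(cos(3*y))/3


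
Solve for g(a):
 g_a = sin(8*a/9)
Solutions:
 g(a) = C1 - 9*cos(8*a/9)/8


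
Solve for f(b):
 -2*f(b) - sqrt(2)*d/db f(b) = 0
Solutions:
 f(b) = C1*exp(-sqrt(2)*b)


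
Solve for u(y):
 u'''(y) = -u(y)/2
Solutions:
 u(y) = C3*exp(-2^(2/3)*y/2) + (C1*sin(2^(2/3)*sqrt(3)*y/4) + C2*cos(2^(2/3)*sqrt(3)*y/4))*exp(2^(2/3)*y/4)


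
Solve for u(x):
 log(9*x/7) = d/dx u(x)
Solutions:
 u(x) = C1 + x*log(x) - x + x*log(9/7)


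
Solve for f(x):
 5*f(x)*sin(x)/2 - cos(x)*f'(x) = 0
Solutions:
 f(x) = C1/cos(x)^(5/2)


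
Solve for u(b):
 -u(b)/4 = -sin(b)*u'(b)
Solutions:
 u(b) = C1*(cos(b) - 1)^(1/8)/(cos(b) + 1)^(1/8)


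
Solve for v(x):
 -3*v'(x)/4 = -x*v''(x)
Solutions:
 v(x) = C1 + C2*x^(7/4)


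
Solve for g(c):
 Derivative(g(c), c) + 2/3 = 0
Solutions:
 g(c) = C1 - 2*c/3


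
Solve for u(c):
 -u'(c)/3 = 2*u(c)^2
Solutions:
 u(c) = 1/(C1 + 6*c)


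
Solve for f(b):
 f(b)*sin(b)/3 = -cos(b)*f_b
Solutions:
 f(b) = C1*cos(b)^(1/3)


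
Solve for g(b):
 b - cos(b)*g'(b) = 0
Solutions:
 g(b) = C1 + Integral(b/cos(b), b)


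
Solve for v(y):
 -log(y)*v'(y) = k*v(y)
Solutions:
 v(y) = C1*exp(-k*li(y))


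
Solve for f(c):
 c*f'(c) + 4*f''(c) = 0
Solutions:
 f(c) = C1 + C2*erf(sqrt(2)*c/4)


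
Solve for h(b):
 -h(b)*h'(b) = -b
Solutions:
 h(b) = -sqrt(C1 + b^2)
 h(b) = sqrt(C1 + b^2)


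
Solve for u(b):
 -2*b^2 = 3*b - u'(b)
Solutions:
 u(b) = C1 + 2*b^3/3 + 3*b^2/2


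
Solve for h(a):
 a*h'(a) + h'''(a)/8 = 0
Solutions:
 h(a) = C1 + Integral(C2*airyai(-2*a) + C3*airybi(-2*a), a)


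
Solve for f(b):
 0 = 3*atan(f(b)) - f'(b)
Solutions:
 Integral(1/atan(_y), (_y, f(b))) = C1 + 3*b


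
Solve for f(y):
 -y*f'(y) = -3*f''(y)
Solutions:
 f(y) = C1 + C2*erfi(sqrt(6)*y/6)


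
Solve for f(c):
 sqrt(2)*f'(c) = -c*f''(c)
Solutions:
 f(c) = C1 + C2*c^(1 - sqrt(2))


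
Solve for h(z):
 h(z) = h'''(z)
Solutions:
 h(z) = C3*exp(z) + (C1*sin(sqrt(3)*z/2) + C2*cos(sqrt(3)*z/2))*exp(-z/2)


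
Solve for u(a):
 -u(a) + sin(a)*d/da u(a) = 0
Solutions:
 u(a) = C1*sqrt(cos(a) - 1)/sqrt(cos(a) + 1)


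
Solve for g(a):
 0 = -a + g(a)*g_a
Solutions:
 g(a) = -sqrt(C1 + a^2)
 g(a) = sqrt(C1 + a^2)


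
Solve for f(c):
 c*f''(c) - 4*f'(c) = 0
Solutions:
 f(c) = C1 + C2*c^5


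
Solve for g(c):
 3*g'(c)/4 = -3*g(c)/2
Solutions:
 g(c) = C1*exp(-2*c)


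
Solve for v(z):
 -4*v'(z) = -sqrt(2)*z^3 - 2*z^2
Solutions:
 v(z) = C1 + sqrt(2)*z^4/16 + z^3/6


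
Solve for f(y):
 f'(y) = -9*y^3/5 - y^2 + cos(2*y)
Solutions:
 f(y) = C1 - 9*y^4/20 - y^3/3 + sin(2*y)/2


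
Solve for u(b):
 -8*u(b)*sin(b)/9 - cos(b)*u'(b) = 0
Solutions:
 u(b) = C1*cos(b)^(8/9)


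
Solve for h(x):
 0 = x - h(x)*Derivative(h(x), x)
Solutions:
 h(x) = -sqrt(C1 + x^2)
 h(x) = sqrt(C1 + x^2)


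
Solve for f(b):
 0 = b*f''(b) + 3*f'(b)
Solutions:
 f(b) = C1 + C2/b^2


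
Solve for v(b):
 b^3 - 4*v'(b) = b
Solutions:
 v(b) = C1 + b^4/16 - b^2/8


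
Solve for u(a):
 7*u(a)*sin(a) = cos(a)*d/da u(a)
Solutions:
 u(a) = C1/cos(a)^7


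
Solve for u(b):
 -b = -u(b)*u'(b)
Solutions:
 u(b) = -sqrt(C1 + b^2)
 u(b) = sqrt(C1 + b^2)


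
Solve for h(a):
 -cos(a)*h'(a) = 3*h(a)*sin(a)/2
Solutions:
 h(a) = C1*cos(a)^(3/2)


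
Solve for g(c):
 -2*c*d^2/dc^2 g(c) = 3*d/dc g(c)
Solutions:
 g(c) = C1 + C2/sqrt(c)


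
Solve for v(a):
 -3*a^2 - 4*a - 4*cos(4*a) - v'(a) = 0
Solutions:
 v(a) = C1 - a^3 - 2*a^2 - sin(4*a)


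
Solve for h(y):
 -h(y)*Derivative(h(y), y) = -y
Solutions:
 h(y) = -sqrt(C1 + y^2)
 h(y) = sqrt(C1 + y^2)


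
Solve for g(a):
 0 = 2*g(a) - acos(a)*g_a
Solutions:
 g(a) = C1*exp(2*Integral(1/acos(a), a))


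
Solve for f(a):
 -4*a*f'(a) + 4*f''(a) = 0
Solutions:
 f(a) = C1 + C2*erfi(sqrt(2)*a/2)


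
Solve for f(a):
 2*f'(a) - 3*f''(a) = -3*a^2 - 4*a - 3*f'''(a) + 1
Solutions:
 f(a) = C1 - a^3/2 - 13*a^2/4 - 19*a/4 + (C2*sin(sqrt(15)*a/6) + C3*cos(sqrt(15)*a/6))*exp(a/2)


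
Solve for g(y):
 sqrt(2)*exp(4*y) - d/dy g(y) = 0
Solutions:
 g(y) = C1 + sqrt(2)*exp(4*y)/4


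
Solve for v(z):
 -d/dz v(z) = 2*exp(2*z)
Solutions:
 v(z) = C1 - exp(2*z)


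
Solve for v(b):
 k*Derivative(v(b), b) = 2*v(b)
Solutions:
 v(b) = C1*exp(2*b/k)


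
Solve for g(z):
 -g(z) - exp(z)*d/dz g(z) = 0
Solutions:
 g(z) = C1*exp(exp(-z))


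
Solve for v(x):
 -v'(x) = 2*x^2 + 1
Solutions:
 v(x) = C1 - 2*x^3/3 - x


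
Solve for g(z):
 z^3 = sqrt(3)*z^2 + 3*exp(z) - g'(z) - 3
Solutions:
 g(z) = C1 - z^4/4 + sqrt(3)*z^3/3 - 3*z + 3*exp(z)


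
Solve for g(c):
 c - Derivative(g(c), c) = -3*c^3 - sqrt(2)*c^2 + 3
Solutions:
 g(c) = C1 + 3*c^4/4 + sqrt(2)*c^3/3 + c^2/2 - 3*c


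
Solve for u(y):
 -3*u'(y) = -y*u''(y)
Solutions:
 u(y) = C1 + C2*y^4


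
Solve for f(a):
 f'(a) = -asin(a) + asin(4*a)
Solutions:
 f(a) = C1 - a*asin(a) + a*asin(4*a) + sqrt(1 - 16*a^2)/4 - sqrt(1 - a^2)


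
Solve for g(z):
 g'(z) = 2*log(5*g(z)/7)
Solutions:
 -Integral(1/(log(_y) - log(7) + log(5)), (_y, g(z)))/2 = C1 - z


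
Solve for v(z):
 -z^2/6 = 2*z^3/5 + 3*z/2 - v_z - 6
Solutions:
 v(z) = C1 + z^4/10 + z^3/18 + 3*z^2/4 - 6*z


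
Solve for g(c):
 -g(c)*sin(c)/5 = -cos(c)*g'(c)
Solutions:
 g(c) = C1/cos(c)^(1/5)


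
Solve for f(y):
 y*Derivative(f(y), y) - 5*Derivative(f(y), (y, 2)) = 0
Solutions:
 f(y) = C1 + C2*erfi(sqrt(10)*y/10)


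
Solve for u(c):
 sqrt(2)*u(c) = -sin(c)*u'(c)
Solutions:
 u(c) = C1*(cos(c) + 1)^(sqrt(2)/2)/(cos(c) - 1)^(sqrt(2)/2)


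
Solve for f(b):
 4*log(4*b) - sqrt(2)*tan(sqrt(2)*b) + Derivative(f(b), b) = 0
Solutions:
 f(b) = C1 - 4*b*log(b) - 8*b*log(2) + 4*b - log(cos(sqrt(2)*b))


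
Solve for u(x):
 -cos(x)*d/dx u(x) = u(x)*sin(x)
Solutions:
 u(x) = C1*cos(x)


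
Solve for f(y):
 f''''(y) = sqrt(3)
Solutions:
 f(y) = C1 + C2*y + C3*y^2 + C4*y^3 + sqrt(3)*y^4/24


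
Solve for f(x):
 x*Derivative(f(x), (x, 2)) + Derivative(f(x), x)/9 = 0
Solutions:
 f(x) = C1 + C2*x^(8/9)


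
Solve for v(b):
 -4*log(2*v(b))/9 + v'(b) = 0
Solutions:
 -9*Integral(1/(log(_y) + log(2)), (_y, v(b)))/4 = C1 - b


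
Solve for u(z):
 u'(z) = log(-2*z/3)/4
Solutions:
 u(z) = C1 + z*log(-z)/4 + z*(-log(3) - 1 + log(2))/4


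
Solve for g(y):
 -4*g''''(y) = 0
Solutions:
 g(y) = C1 + C2*y + C3*y^2 + C4*y^3


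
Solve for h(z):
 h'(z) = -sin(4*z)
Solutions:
 h(z) = C1 + cos(4*z)/4


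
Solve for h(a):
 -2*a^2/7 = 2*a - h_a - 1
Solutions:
 h(a) = C1 + 2*a^3/21 + a^2 - a


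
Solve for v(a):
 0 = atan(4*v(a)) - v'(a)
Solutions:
 Integral(1/atan(4*_y), (_y, v(a))) = C1 + a


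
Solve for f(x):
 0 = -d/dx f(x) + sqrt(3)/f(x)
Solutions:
 f(x) = -sqrt(C1 + 2*sqrt(3)*x)
 f(x) = sqrt(C1 + 2*sqrt(3)*x)


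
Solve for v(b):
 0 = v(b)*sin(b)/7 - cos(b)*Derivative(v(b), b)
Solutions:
 v(b) = C1/cos(b)^(1/7)


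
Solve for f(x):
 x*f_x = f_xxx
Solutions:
 f(x) = C1 + Integral(C2*airyai(x) + C3*airybi(x), x)


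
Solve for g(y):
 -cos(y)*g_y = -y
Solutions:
 g(y) = C1 + Integral(y/cos(y), y)


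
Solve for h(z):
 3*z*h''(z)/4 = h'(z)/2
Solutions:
 h(z) = C1 + C2*z^(5/3)


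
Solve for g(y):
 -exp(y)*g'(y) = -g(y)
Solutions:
 g(y) = C1*exp(-exp(-y))


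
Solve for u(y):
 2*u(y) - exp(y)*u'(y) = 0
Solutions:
 u(y) = C1*exp(-2*exp(-y))


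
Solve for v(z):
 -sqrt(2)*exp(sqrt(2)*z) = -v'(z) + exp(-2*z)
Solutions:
 v(z) = C1 + exp(sqrt(2)*z) - exp(-2*z)/2


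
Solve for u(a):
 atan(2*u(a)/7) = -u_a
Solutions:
 Integral(1/atan(2*_y/7), (_y, u(a))) = C1 - a


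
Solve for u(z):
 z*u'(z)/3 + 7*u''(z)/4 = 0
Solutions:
 u(z) = C1 + C2*erf(sqrt(42)*z/21)


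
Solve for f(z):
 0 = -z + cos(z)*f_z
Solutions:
 f(z) = C1 + Integral(z/cos(z), z)


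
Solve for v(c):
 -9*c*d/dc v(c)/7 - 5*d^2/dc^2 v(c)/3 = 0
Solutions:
 v(c) = C1 + C2*erf(3*sqrt(210)*c/70)


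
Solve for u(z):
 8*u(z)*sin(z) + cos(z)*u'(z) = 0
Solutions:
 u(z) = C1*cos(z)^8


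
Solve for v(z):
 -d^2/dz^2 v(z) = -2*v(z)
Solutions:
 v(z) = C1*exp(-sqrt(2)*z) + C2*exp(sqrt(2)*z)


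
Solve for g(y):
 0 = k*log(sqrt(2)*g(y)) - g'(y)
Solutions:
 Integral(1/(2*log(_y) + log(2)), (_y, g(y))) = C1 + k*y/2


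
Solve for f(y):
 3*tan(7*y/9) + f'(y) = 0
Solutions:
 f(y) = C1 + 27*log(cos(7*y/9))/7


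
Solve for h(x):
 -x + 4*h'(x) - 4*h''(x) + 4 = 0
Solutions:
 h(x) = C1 + C2*exp(x) + x^2/8 - 3*x/4


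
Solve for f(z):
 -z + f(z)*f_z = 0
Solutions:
 f(z) = -sqrt(C1 + z^2)
 f(z) = sqrt(C1 + z^2)


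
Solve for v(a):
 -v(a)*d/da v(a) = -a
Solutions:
 v(a) = -sqrt(C1 + a^2)
 v(a) = sqrt(C1 + a^2)


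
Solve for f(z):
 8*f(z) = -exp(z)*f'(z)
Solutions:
 f(z) = C1*exp(8*exp(-z))


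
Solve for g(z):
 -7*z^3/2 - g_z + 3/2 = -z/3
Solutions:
 g(z) = C1 - 7*z^4/8 + z^2/6 + 3*z/2


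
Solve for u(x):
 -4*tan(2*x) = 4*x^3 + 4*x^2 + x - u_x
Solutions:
 u(x) = C1 + x^4 + 4*x^3/3 + x^2/2 - 2*log(cos(2*x))


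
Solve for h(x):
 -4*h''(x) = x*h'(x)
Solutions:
 h(x) = C1 + C2*erf(sqrt(2)*x/4)


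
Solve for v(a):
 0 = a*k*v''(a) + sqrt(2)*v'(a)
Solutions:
 v(a) = C1 + a^(((re(k) - sqrt(2))*re(k) + im(k)^2)/(re(k)^2 + im(k)^2))*(C2*sin(sqrt(2)*log(a)*Abs(im(k))/(re(k)^2 + im(k)^2)) + C3*cos(sqrt(2)*log(a)*im(k)/(re(k)^2 + im(k)^2)))


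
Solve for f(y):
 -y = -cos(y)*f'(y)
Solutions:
 f(y) = C1 + Integral(y/cos(y), y)


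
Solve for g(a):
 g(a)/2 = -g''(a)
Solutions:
 g(a) = C1*sin(sqrt(2)*a/2) + C2*cos(sqrt(2)*a/2)


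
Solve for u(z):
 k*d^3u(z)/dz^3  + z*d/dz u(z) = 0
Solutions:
 u(z) = C1 + Integral(C2*airyai(z*(-1/k)^(1/3)) + C3*airybi(z*(-1/k)^(1/3)), z)


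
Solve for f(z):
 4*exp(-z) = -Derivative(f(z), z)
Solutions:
 f(z) = C1 + 4*exp(-z)


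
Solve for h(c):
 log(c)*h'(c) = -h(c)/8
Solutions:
 h(c) = C1*exp(-li(c)/8)


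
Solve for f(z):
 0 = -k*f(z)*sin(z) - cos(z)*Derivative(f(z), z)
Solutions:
 f(z) = C1*exp(k*log(cos(z)))


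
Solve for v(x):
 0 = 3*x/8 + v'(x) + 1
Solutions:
 v(x) = C1 - 3*x^2/16 - x
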